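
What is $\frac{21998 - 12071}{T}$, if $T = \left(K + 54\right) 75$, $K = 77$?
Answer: $\frac{3309}{3275} \approx 1.0104$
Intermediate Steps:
$T = 9825$ ($T = \left(77 + 54\right) 75 = 131 \cdot 75 = 9825$)
$\frac{21998 - 12071}{T} = \frac{21998 - 12071}{9825} = 9927 \cdot \frac{1}{9825} = \frac{3309}{3275}$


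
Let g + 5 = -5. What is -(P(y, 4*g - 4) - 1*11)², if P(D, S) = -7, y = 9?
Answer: -324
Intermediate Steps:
g = -10 (g = -5 - 5 = -10)
-(P(y, 4*g - 4) - 1*11)² = -(-7 - 1*11)² = -(-7 - 11)² = -1*(-18)² = -1*324 = -324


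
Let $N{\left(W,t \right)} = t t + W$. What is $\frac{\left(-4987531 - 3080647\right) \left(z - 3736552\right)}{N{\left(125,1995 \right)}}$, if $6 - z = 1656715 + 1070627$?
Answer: $\frac{26075899478032}{1990075} \approx 1.3103 \cdot 10^{7}$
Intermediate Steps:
$z = -2727336$ ($z = 6 - \left(1656715 + 1070627\right) = 6 - 2727342 = -2727336$)
$N{\left(W,t \right)} = W + t^{2}$ ($N{\left(W,t \right)} = t^{2} + W = W + t^{2}$)
$\frac{\left(-4987531 - 3080647\right) \left(z - 3736552\right)}{N{\left(125,1995 \right)}} = \frac{\left(-4987531 - 3080647\right) \left(-2727336 - 3736552\right)}{125 + 1995^{2}} = \frac{\left(-8068178\right) \left(-6463888\right)}{125 + 3980025} = \frac{52151798956064}{3980150} = 52151798956064 \cdot \frac{1}{3980150} = \frac{26075899478032}{1990075}$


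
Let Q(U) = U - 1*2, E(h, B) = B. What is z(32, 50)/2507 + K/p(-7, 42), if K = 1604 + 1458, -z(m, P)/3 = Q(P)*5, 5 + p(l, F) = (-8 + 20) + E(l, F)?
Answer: 7641154/122843 ≈ 62.203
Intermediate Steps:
p(l, F) = 7 + F (p(l, F) = -5 + ((-8 + 20) + F) = -5 + (12 + F) = 7 + F)
Q(U) = -2 + U (Q(U) = U - 2 = -2 + U)
z(m, P) = 30 - 15*P (z(m, P) = -3*(-2 + P)*5 = -3*(-10 + 5*P) = 30 - 15*P)
K = 3062
z(32, 50)/2507 + K/p(-7, 42) = (30 - 15*50)/2507 + 3062/(7 + 42) = (30 - 750)*(1/2507) + 3062/49 = -720*1/2507 + 3062*(1/49) = -720/2507 + 3062/49 = 7641154/122843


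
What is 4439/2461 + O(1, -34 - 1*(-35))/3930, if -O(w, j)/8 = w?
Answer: 378817/210255 ≈ 1.8017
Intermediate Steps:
O(w, j) = -8*w
4439/2461 + O(1, -34 - 1*(-35))/3930 = 4439/2461 - 8*1/3930 = 4439*(1/2461) - 8*1/3930 = 193/107 - 4/1965 = 378817/210255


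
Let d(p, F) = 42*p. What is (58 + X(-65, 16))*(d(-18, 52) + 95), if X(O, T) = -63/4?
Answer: -111709/4 ≈ -27927.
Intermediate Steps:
X(O, T) = -63/4 (X(O, T) = -63*1/4 = -63/4)
(58 + X(-65, 16))*(d(-18, 52) + 95) = (58 - 63/4)*(42*(-18) + 95) = 169*(-756 + 95)/4 = (169/4)*(-661) = -111709/4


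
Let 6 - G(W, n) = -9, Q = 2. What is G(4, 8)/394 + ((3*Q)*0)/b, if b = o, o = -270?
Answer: 15/394 ≈ 0.038071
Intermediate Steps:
G(W, n) = 15 (G(W, n) = 6 - 1*(-9) = 6 + 9 = 15)
b = -270
G(4, 8)/394 + ((3*Q)*0)/b = 15/394 + ((3*2)*0)/(-270) = 15*(1/394) + (6*0)*(-1/270) = 15/394 + 0*(-1/270) = 15/394 + 0 = 15/394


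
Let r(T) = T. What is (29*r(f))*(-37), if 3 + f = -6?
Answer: 9657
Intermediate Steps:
f = -9 (f = -3 - 6 = -9)
(29*r(f))*(-37) = (29*(-9))*(-37) = -261*(-37) = 9657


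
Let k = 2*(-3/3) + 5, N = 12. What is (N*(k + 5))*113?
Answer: 10848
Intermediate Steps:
k = 3 (k = 2*(-3*⅓) + 5 = 2*(-1) + 5 = -2 + 5 = 3)
(N*(k + 5))*113 = (12*(3 + 5))*113 = (12*8)*113 = 96*113 = 10848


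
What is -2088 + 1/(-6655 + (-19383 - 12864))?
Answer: -81227377/38902 ≈ -2088.0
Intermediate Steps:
-2088 + 1/(-6655 + (-19383 - 12864)) = -2088 + 1/(-6655 - 32247) = -2088 + 1/(-38902) = -2088 - 1/38902 = -81227377/38902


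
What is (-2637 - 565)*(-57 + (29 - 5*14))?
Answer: 313796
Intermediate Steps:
(-2637 - 565)*(-57 + (29 - 5*14)) = -3202*(-57 + (29 - 70)) = -3202*(-57 - 41) = -3202*(-98) = 313796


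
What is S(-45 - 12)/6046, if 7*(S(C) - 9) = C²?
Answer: 1656/21161 ≈ 0.078257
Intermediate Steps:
S(C) = 9 + C²/7
S(-45 - 12)/6046 = (9 + (-45 - 12)²/7)/6046 = (9 + (⅐)*(-57)²)*(1/6046) = (9 + (⅐)*3249)*(1/6046) = (9 + 3249/7)*(1/6046) = (3312/7)*(1/6046) = 1656/21161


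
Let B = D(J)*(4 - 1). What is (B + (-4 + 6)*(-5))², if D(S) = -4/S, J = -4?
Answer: 49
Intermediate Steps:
B = 3 (B = (-4/(-4))*(4 - 1) = -4*(-¼)*3 = 1*3 = 3)
(B + (-4 + 6)*(-5))² = (3 + (-4 + 6)*(-5))² = (3 + 2*(-5))² = (3 - 10)² = (-7)² = 49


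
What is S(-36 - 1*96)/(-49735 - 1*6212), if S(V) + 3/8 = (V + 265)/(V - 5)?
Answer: 1475/61317912 ≈ 2.4055e-5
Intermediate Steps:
S(V) = -3/8 + (265 + V)/(-5 + V) (S(V) = -3/8 + (V + 265)/(V - 5) = -3/8 + (265 + V)/(-5 + V))
S(-36 - 1*96)/(-49735 - 1*6212) = (5*(427 + (-36 - 1*96))/(8*(-5 + (-36 - 1*96))))/(-49735 - 1*6212) = (5*(427 + (-36 - 96))/(8*(-5 + (-36 - 96))))/(-49735 - 6212) = (5*(427 - 132)/(8*(-5 - 132)))/(-55947) = ((5/8)*295/(-137))*(-1/55947) = ((5/8)*(-1/137)*295)*(-1/55947) = -1475/1096*(-1/55947) = 1475/61317912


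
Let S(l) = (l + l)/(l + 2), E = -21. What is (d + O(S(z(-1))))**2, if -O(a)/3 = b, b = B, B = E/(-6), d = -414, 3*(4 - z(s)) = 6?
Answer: 720801/4 ≈ 1.8020e+5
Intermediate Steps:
z(s) = 2 (z(s) = 4 - 1/3*6 = 4 - 2 = 2)
S(l) = 2*l/(2 + l) (S(l) = (2*l)/(2 + l) = 2*l/(2 + l))
B = 7/2 (B = -21/(-6) = -21*(-1/6) = 7/2 ≈ 3.5000)
b = 7/2 ≈ 3.5000
O(a) = -21/2 (O(a) = -3*7/2 = -21/2)
(d + O(S(z(-1))))**2 = (-414 - 21/2)**2 = (-849/2)**2 = 720801/4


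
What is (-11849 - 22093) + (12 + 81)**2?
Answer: -25293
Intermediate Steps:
(-11849 - 22093) + (12 + 81)**2 = -33942 + 93**2 = -33942 + 8649 = -25293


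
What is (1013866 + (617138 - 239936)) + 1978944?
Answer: 3370012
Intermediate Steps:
(1013866 + (617138 - 239936)) + 1978944 = (1013866 + 377202) + 1978944 = 1391068 + 1978944 = 3370012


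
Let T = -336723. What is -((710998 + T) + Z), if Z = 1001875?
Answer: -1376150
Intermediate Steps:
-((710998 + T) + Z) = -((710998 - 336723) + 1001875) = -(374275 + 1001875) = -1*1376150 = -1376150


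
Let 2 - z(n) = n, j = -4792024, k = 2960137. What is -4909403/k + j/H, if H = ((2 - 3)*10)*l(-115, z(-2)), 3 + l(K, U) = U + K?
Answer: -3547661066677/843639045 ≈ -4205.2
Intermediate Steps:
z(n) = 2 - n
l(K, U) = -3 + K + U (l(K, U) = -3 + (U + K) = -3 + (K + U) = -3 + K + U)
H = 1140 (H = ((2 - 3)*10)*(-3 - 115 + (2 - 1*(-2))) = (-1*10)*(-3 - 115 + (2 + 2)) = -10*(-3 - 115 + 4) = -10*(-114) = 1140)
-4909403/k + j/H = -4909403/2960137 - 4792024/1140 = -4909403*1/2960137 - 4792024*1/1140 = -4909403/2960137 - 1198006/285 = -3547661066677/843639045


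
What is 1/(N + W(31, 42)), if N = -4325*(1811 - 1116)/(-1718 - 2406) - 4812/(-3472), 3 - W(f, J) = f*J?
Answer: -223727/127242581 ≈ -0.0017583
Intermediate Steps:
W(f, J) = 3 - J*f (W(f, J) = 3 - f*J = 3 - J*f)
N = 163378792/223727 (N = -4325/((-4124/695)) - 4812*(-1/3472) = -4325/((-4124*1/695)) + 1203/868 = -4325/(-4124/695) + 1203/868 = -4325*(-695/4124) + 1203/868 = 3005875/4124 + 1203/868 = 163378792/223727 ≈ 730.26)
1/(N + W(31, 42)) = 1/(163378792/223727 + (3 - 1*42*31)) = 1/(163378792/223727 + (3 - 1302)) = 1/(163378792/223727 - 1299) = 1/(-127242581/223727) = -223727/127242581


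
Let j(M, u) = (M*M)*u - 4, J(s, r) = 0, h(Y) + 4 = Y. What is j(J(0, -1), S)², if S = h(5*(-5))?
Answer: 16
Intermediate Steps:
h(Y) = -4 + Y
S = -29 (S = -4 + 5*(-5) = -4 - 25 = -29)
j(M, u) = -4 + u*M² (j(M, u) = M²*u - 4 = u*M² - 4 = -4 + u*M²)
j(J(0, -1), S)² = (-4 - 29*0²)² = (-4 - 29*0)² = (-4 + 0)² = (-4)² = 16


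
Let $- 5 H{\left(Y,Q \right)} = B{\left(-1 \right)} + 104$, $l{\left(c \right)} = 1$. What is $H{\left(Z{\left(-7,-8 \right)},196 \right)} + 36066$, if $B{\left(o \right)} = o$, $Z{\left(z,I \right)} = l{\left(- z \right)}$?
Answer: $\frac{180227}{5} \approx 36045.0$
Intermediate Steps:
$Z{\left(z,I \right)} = 1$
$H{\left(Y,Q \right)} = - \frac{103}{5}$ ($H{\left(Y,Q \right)} = - \frac{-1 + 104}{5} = \left(- \frac{1}{5}\right) 103 = - \frac{103}{5}$)
$H{\left(Z{\left(-7,-8 \right)},196 \right)} + 36066 = - \frac{103}{5} + 36066 = \frac{180227}{5}$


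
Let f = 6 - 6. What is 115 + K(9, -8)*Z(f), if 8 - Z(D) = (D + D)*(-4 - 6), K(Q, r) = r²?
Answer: 627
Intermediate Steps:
f = 0
Z(D) = 8 + 20*D (Z(D) = 8 - (D + D)*(-4 - 6) = 8 - 2*D*(-10) = 8 - (-20)*D = 8 + 20*D)
115 + K(9, -8)*Z(f) = 115 + (-8)²*(8 + 20*0) = 115 + 64*(8 + 0) = 115 + 64*8 = 115 + 512 = 627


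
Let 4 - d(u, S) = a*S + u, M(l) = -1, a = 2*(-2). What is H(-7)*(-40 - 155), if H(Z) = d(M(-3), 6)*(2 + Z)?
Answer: 28275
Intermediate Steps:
a = -4
d(u, S) = 4 - u + 4*S (d(u, S) = 4 - (-4*S + u) = 4 - (u - 4*S) = 4 + (-u + 4*S) = 4 - u + 4*S)
H(Z) = 58 + 29*Z (H(Z) = (4 - 1*(-1) + 4*6)*(2 + Z) = (4 + 1 + 24)*(2 + Z) = 29*(2 + Z) = 58 + 29*Z)
H(-7)*(-40 - 155) = (58 + 29*(-7))*(-40 - 155) = (58 - 203)*(-195) = -145*(-195) = 28275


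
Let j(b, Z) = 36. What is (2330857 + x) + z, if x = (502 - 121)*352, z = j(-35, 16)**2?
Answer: 2466265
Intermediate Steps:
z = 1296 (z = 36**2 = 1296)
x = 134112 (x = 381*352 = 134112)
(2330857 + x) + z = (2330857 + 134112) + 1296 = 2464969 + 1296 = 2466265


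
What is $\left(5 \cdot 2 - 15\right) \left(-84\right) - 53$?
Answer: $367$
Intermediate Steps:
$\left(5 \cdot 2 - 15\right) \left(-84\right) - 53 = \left(10 - 15\right) \left(-84\right) - 53 = \left(-5\right) \left(-84\right) - 53 = 420 - 53 = 367$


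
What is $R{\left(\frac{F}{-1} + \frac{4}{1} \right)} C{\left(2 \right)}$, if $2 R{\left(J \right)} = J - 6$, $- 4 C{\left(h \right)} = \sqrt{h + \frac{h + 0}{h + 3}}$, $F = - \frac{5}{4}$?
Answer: $\frac{3 \sqrt{15}}{80} \approx 0.14524$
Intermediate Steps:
$F = - \frac{5}{4}$ ($F = \left(-5\right) \frac{1}{4} = - \frac{5}{4} \approx -1.25$)
$C{\left(h \right)} = - \frac{\sqrt{h + \frac{h}{3 + h}}}{4}$ ($C{\left(h \right)} = - \frac{\sqrt{h + \frac{h + 0}{h + 3}}}{4} = - \frac{\sqrt{h + \frac{h}{3 + h}}}{4}$)
$R{\left(J \right)} = -3 + \frac{J}{2}$ ($R{\left(J \right)} = \frac{J - 6}{2} = \frac{-6 + J}{2} = -3 + \frac{J}{2}$)
$R{\left(\frac{F}{-1} + \frac{4}{1} \right)} C{\left(2 \right)} = \left(-3 + \frac{- \frac{5}{4 \left(-1\right)} + \frac{4}{1}}{2}\right) \left(- \frac{\sqrt{\frac{2 \left(4 + 2\right)}{3 + 2}}}{4}\right) = \left(-3 + \frac{\left(- \frac{5}{4}\right) \left(-1\right) + 4 \cdot 1}{2}\right) \left(- \frac{\sqrt{2 \cdot \frac{1}{5} \cdot 6}}{4}\right) = \left(-3 + \frac{\frac{5}{4} + 4}{2}\right) \left(- \frac{\sqrt{2 \cdot \frac{1}{5} \cdot 6}}{4}\right) = \left(-3 + \frac{1}{2} \cdot \frac{21}{4}\right) \left(- \frac{\sqrt{\frac{12}{5}}}{4}\right) = \left(-3 + \frac{21}{8}\right) \left(- \frac{\frac{2}{5} \sqrt{15}}{4}\right) = - \frac{3 \left(- \frac{\sqrt{15}}{10}\right)}{8} = \frac{3 \sqrt{15}}{80}$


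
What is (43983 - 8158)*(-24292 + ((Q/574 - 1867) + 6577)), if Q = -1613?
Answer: -402733221825/574 ≈ -7.0163e+8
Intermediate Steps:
(43983 - 8158)*(-24292 + ((Q/574 - 1867) + 6577)) = (43983 - 8158)*(-24292 + ((-1613/574 - 1867) + 6577)) = 35825*(-24292 + ((-1613*1/574 - 1867) + 6577)) = 35825*(-24292 + ((-1613/574 - 1867) + 6577)) = 35825*(-24292 + (-1073271/574 + 6577)) = 35825*(-24292 + 2701927/574) = 35825*(-11241681/574) = -402733221825/574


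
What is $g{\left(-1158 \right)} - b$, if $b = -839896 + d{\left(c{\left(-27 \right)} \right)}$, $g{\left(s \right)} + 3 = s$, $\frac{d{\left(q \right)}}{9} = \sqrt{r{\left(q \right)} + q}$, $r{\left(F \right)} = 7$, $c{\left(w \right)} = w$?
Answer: $838735 - 18 i \sqrt{5} \approx 8.3874 \cdot 10^{5} - 40.249 i$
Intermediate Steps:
$d{\left(q \right)} = 9 \sqrt{7 + q}$
$g{\left(s \right)} = -3 + s$
$b = -839896 + 18 i \sqrt{5}$ ($b = -839896 + 9 \sqrt{7 - 27} = -839896 + 9 \sqrt{-20} = -839896 + 9 \cdot 2 i \sqrt{5} = -839896 + 18 i \sqrt{5} \approx -8.399 \cdot 10^{5} + 40.249 i$)
$g{\left(-1158 \right)} - b = \left(-3 - 1158\right) - \left(-839896 + 18 i \sqrt{5}\right) = -1161 + \left(839896 - 18 i \sqrt{5}\right) = 838735 - 18 i \sqrt{5}$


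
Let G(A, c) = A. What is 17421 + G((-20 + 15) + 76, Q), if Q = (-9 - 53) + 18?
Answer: 17492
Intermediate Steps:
Q = -44 (Q = -62 + 18 = -44)
17421 + G((-20 + 15) + 76, Q) = 17421 + ((-20 + 15) + 76) = 17421 + (-5 + 76) = 17421 + 71 = 17492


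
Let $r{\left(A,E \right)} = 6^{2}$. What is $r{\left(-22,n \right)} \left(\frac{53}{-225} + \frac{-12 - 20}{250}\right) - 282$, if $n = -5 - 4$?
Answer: $- \frac{36886}{125} \approx -295.09$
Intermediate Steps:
$n = -9$
$r{\left(A,E \right)} = 36$
$r{\left(-22,n \right)} \left(\frac{53}{-225} + \frac{-12 - 20}{250}\right) - 282 = 36 \left(\frac{53}{-225} + \frac{-12 - 20}{250}\right) - 282 = 36 \left(53 \left(- \frac{1}{225}\right) + \left(-12 - 20\right) \frac{1}{250}\right) - 282 = 36 \left(- \frac{53}{225} - \frac{16}{125}\right) - 282 = 36 \left(- \frac{409}{1125}\right) - 282 = - \frac{1636}{125} - 282 = - \frac{36886}{125}$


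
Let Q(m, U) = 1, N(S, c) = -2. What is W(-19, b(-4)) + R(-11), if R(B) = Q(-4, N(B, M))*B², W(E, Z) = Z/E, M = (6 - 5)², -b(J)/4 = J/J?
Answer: 2303/19 ≈ 121.21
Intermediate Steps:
b(J) = -4 (b(J) = -4*J/J = -4*1 = -4)
M = 1 (M = 1² = 1)
R(B) = B² (R(B) = 1*B² = B²)
W(-19, b(-4)) + R(-11) = -4/(-19) + (-11)² = -4*(-1/19) + 121 = 4/19 + 121 = 2303/19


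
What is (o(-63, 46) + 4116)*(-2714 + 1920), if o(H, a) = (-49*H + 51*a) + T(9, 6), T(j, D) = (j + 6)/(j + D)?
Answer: -7582700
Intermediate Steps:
T(j, D) = (6 + j)/(D + j)
o(H, a) = 1 - 49*H + 51*a (o(H, a) = (-49*H + 51*a) + (6 + 9)/(6 + 9) = (-49*H + 51*a) + 15/15 = (-49*H + 51*a) + (1/15)*15 = (-49*H + 51*a) + 1 = 1 - 49*H + 51*a)
(o(-63, 46) + 4116)*(-2714 + 1920) = ((1 - 49*(-63) + 51*46) + 4116)*(-2714 + 1920) = ((1 + 3087 + 2346) + 4116)*(-794) = (5434 + 4116)*(-794) = 9550*(-794) = -7582700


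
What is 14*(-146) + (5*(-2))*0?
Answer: -2044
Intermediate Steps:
14*(-146) + (5*(-2))*0 = -2044 - 10*0 = -2044 + 0 = -2044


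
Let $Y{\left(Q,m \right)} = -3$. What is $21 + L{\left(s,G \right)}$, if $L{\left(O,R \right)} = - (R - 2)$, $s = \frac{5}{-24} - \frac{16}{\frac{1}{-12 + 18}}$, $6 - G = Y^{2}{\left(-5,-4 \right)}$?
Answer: $26$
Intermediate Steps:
$G = -3$ ($G = 6 - \left(-3\right)^{2} = 6 - 9 = -3$)
$s = - \frac{2309}{24}$ ($s = 5 \left(- \frac{1}{24}\right) - \frac{16}{\frac{1}{6}} = - \frac{5}{24} - 16 \frac{1}{\frac{1}{6}} = - \frac{5}{24} - 96 = - \frac{2309}{24} \approx -96.208$)
$L{\left(O,R \right)} = 2 - R$ ($L{\left(O,R \right)} = - (-2 + R) = 2 - R$)
$21 + L{\left(s,G \right)} = 21 + \left(2 - -3\right) = 21 + \left(2 + 3\right) = 21 + 5 = 26$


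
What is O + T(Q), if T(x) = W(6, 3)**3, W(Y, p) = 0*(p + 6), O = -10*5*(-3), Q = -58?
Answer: 150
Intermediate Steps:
O = 150 (O = -50*(-3) = 150)
W(Y, p) = 0 (W(Y, p) = 0*(6 + p) = 0)
T(x) = 0 (T(x) = 0**3 = 0)
O + T(Q) = 150 + 0 = 150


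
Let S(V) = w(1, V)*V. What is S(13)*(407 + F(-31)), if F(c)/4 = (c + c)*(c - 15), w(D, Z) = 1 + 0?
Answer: 153595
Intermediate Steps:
w(D, Z) = 1
S(V) = V (S(V) = 1*V = V)
F(c) = 8*c*(-15 + c) (F(c) = 4*((c + c)*(c - 15)) = 4*((2*c)*(-15 + c)) = 4*(2*c*(-15 + c)) = 8*c*(-15 + c))
S(13)*(407 + F(-31)) = 13*(407 + 8*(-31)*(-15 - 31)) = 13*(407 + 8*(-31)*(-46)) = 13*(407 + 11408) = 13*11815 = 153595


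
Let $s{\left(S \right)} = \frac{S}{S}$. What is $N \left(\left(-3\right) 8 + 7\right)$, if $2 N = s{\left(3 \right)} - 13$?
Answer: $102$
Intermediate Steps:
$s{\left(S \right)} = 1$
$N = -6$ ($N = \frac{1 - 13}{2} = \frac{1}{2} \left(-12\right) = -6$)
$N \left(\left(-3\right) 8 + 7\right) = - 6 \left(\left(-3\right) 8 + 7\right) = - 6 \left(-24 + 7\right) = \left(-6\right) \left(-17\right) = 102$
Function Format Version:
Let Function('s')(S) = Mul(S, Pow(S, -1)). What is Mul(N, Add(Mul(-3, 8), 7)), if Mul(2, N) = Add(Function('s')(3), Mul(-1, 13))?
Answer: 102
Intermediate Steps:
Function('s')(S) = 1
N = -6 (N = Mul(Rational(1, 2), Add(1, Mul(-1, 13))) = Mul(Rational(1, 2), Add(1, -13)) = Mul(Rational(1, 2), -12) = -6)
Mul(N, Add(Mul(-3, 8), 7)) = Mul(-6, Add(Mul(-3, 8), 7)) = Mul(-6, Add(-24, 7)) = Mul(-6, -17) = 102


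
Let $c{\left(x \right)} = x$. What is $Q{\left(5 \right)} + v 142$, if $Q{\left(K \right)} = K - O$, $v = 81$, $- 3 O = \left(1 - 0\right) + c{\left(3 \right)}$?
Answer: $\frac{34525}{3} \approx 11508.0$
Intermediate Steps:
$O = - \frac{4}{3}$ ($O = - \frac{\left(1 - 0\right) + 3}{3} = - \frac{\left(1 + 0\right) + 3}{3} = - \frac{1 + 3}{3} = \left(- \frac{1}{3}\right) 4 = - \frac{4}{3} \approx -1.3333$)
$Q{\left(K \right)} = \frac{4}{3} + K$ ($Q{\left(K \right)} = K - - \frac{4}{3} = K + \frac{4}{3} = \frac{4}{3} + K$)
$Q{\left(5 \right)} + v 142 = \left(\frac{4}{3} + 5\right) + 81 \cdot 142 = \frac{19}{3} + 11502 = \frac{34525}{3}$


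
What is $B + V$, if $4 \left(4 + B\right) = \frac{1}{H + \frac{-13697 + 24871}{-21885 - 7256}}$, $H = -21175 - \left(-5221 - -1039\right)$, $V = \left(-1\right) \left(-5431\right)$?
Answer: $\frac{10749892462255}{1980816748} \approx 5427.0$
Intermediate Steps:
$V = 5431$
$H = -16993$ ($H = -21175 - \left(-5221 + 1039\right) = -21175 - -4182 = -21175 + 4182 = -16993$)
$B = - \frac{7923296133}{1980816748}$ ($B = -4 + \frac{1}{4 \left(-16993 + \frac{-13697 + 24871}{-21885 - 7256}\right)} = -4 + \frac{1}{4 \left(-16993 + \frac{11174}{-29141}\right)} = -4 + \frac{1}{4 \left(-16993 + 11174 \left(- \frac{1}{29141}\right)\right)} = -4 + \frac{1}{4 \left(-16993 - \frac{11174}{29141}\right)} = -4 + \frac{1}{4 \left(- \frac{495204187}{29141}\right)} = -4 + \frac{1}{4} \left(- \frac{29141}{495204187}\right) = -4 - \frac{29141}{1980816748} = - \frac{7923296133}{1980816748} \approx -4.0$)
$B + V = - \frac{7923296133}{1980816748} + 5431 = \frac{10749892462255}{1980816748}$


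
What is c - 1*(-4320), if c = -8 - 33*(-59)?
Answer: 6259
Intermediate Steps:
c = 1939 (c = -8 + 1947 = 1939)
c - 1*(-4320) = 1939 - 1*(-4320) = 1939 + 4320 = 6259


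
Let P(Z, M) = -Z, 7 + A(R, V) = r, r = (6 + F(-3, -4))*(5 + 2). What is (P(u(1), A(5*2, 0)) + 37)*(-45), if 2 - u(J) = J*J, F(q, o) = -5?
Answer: -1620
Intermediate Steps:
u(J) = 2 - J² (u(J) = 2 - J*J = 2 - J²)
r = 7 (r = (6 - 5)*(5 + 2) = 1*7 = 7)
A(R, V) = 0 (A(R, V) = -7 + 7 = 0)
(P(u(1), A(5*2, 0)) + 37)*(-45) = (-(2 - 1*1²) + 37)*(-45) = (-(2 - 1*1) + 37)*(-45) = (-(2 - 1) + 37)*(-45) = (-1*1 + 37)*(-45) = (-1 + 37)*(-45) = 36*(-45) = -1620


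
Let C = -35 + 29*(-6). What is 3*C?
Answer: -627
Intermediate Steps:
C = -209 (C = -35 - 174 = -209)
3*C = 3*(-209) = -627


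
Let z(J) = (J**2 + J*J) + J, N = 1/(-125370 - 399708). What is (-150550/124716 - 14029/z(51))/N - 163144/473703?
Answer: 17552668421052499249/8620514933529 ≈ 2.0362e+6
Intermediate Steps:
N = -1/525078 (N = 1/(-525078) = -1/525078 ≈ -1.9045e-6)
z(J) = J + 2*J**2 (z(J) = (J**2 + J**2) + J = 2*J**2 + J = J + 2*J**2)
(-150550/124716 - 14029/z(51))/N - 163144/473703 = (-150550/124716 - 14029*1/(51*(1 + 2*51)))/(-1/525078) - 163144/473703 = (-150550*1/124716 - 14029*1/(51*(1 + 102)))*(-525078) - 163144*1/473703 = (-75275/62358 - 14029/(51*103))*(-525078) - 163144/473703 = (-75275/62358 - 14029/5253)*(-525078) - 163144/473703 = -141137773/36396286*(-525078) - 163144/473703 = 37054169785647/18198143 - 163144/473703 = 17552668421052499249/8620514933529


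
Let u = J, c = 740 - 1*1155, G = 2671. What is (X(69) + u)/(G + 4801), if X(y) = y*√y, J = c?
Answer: -415/7472 + 69*√69/7472 ≈ 0.021167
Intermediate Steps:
c = -415 (c = 740 - 1155 = -415)
J = -415
u = -415
X(y) = y^(3/2)
(X(69) + u)/(G + 4801) = (69^(3/2) - 415)/(2671 + 4801) = (69*√69 - 415)/7472 = (-415 + 69*√69)*(1/7472) = -415/7472 + 69*√69/7472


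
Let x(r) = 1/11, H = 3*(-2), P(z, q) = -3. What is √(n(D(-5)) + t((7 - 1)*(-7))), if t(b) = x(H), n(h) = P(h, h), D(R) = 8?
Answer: 4*I*√22/11 ≈ 1.7056*I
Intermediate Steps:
H = -6
x(r) = 1/11
n(h) = -3
t(b) = 1/11
√(n(D(-5)) + t((7 - 1)*(-7))) = √(-3 + 1/11) = √(-32/11) = 4*I*√22/11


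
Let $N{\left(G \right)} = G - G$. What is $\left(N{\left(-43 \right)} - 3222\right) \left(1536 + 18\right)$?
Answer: $-5006988$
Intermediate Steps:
$N{\left(G \right)} = 0$
$\left(N{\left(-43 \right)} - 3222\right) \left(1536 + 18\right) = \left(0 - 3222\right) \left(1536 + 18\right) = \left(-3222\right) 1554 = -5006988$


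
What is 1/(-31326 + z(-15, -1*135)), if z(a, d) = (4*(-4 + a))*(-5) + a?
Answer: -1/30961 ≈ -3.2299e-5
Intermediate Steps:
z(a, d) = 80 - 19*a (z(a, d) = (-16 + 4*a)*(-5) + a = (80 - 20*a) + a = 80 - 19*a)
1/(-31326 + z(-15, -1*135)) = 1/(-31326 + (80 - 19*(-15))) = 1/(-31326 + (80 + 285)) = 1/(-31326 + 365) = 1/(-30961) = -1/30961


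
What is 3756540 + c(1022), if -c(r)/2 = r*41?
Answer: 3672736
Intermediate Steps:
c(r) = -82*r (c(r) = -2*r*41 = -82*r)
3756540 + c(1022) = 3756540 - 82*1022 = 3756540 - 83804 = 3672736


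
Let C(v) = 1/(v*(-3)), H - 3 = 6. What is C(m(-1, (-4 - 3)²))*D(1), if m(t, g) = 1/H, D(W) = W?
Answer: -3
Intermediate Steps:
H = 9 (H = 3 + 6 = 9)
m(t, g) = ⅑ (m(t, g) = 1/9 = ⅑)
C(v) = -1/(3*v) (C(v) = 1/(-3*v) = -1/(3*v))
C(m(-1, (-4 - 3)²))*D(1) = -1/(3*⅑)*1 = -⅓*9*1 = -3*1 = -3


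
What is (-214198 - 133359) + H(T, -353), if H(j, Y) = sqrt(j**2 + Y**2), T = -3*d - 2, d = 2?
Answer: -347557 + sqrt(124673) ≈ -3.4720e+5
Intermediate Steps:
T = -8 (T = -3*2 - 2 = -6 - 2 = -8)
H(j, Y) = sqrt(Y**2 + j**2)
(-214198 - 133359) + H(T, -353) = (-214198 - 133359) + sqrt((-353)**2 + (-8)**2) = -347557 + sqrt(124609 + 64) = -347557 + sqrt(124673)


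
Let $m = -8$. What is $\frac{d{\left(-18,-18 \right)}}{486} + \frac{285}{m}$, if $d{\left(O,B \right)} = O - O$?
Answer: $- \frac{285}{8} \approx -35.625$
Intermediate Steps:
$d{\left(O,B \right)} = 0$
$\frac{d{\left(-18,-18 \right)}}{486} + \frac{285}{m} = \frac{0}{486} + \frac{285}{-8} = 0 \cdot \frac{1}{486} + 285 \left(- \frac{1}{8}\right) = 0 - \frac{285}{8} = - \frac{285}{8}$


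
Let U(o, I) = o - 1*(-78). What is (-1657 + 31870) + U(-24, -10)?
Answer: 30267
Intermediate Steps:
U(o, I) = 78 + o (U(o, I) = o + 78 = 78 + o)
(-1657 + 31870) + U(-24, -10) = (-1657 + 31870) + (78 - 24) = 30213 + 54 = 30267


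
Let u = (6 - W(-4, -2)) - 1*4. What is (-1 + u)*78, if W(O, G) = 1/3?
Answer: 52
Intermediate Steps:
W(O, G) = ⅓
u = 5/3 (u = (6 - 1*⅓) - 1*4 = (6 - ⅓) - 4 = 17/3 - 4 = 5/3 ≈ 1.6667)
(-1 + u)*78 = (-1 + 5/3)*78 = (⅔)*78 = 52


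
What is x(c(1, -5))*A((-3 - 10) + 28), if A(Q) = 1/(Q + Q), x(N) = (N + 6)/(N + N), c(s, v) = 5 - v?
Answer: 2/75 ≈ 0.026667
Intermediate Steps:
x(N) = (6 + N)/(2*N) (x(N) = (6 + N)/((2*N)) = (6 + N)*(1/(2*N)) = (6 + N)/(2*N))
A(Q) = 1/(2*Q)
x(c(1, -5))*A((-3 - 10) + 28) = ((6 + (5 - 1*(-5)))/(2*(5 - 1*(-5))))*(1/(2*((-3 - 10) + 28))) = ((6 + (5 + 5))/(2*(5 + 5)))*(1/(2*(-13 + 28))) = ((½)*(6 + 10)/10)*((½)/15) = ((½)*(⅒)*16)*((½)*(1/15)) = (⅘)*(1/30) = 2/75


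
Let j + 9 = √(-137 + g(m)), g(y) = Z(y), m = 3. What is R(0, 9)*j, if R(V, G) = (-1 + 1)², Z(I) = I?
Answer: 0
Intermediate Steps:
g(y) = y
R(V, G) = 0 (R(V, G) = 0² = 0)
j = -9 + I*√134 (j = -9 + √(-137 + 3) = -9 + √(-134) = -9 + I*√134 ≈ -9.0 + 11.576*I)
R(0, 9)*j = 0*(-9 + I*√134) = 0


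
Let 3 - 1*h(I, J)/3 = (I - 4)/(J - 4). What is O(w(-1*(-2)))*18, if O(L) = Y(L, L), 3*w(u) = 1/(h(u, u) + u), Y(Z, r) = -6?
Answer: -108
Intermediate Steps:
h(I, J) = 9 - 3*(-4 + I)/(-4 + J) (h(I, J) = 9 - 3*(I - 4)/(J - 4) = 9 - 3*(-4 + I)/(-4 + J))
w(u) = 1/(3*(u + 3*(-8 + 2*u)/(-4 + u))) (w(u) = 1/(3*(3*(-8 - u + 3*u)/(-4 + u) + u)) = 1/(3*(3*(-8 + 2*u)/(-4 + u) + u)) = 1/(3*(u + 3*(-8 + 2*u)/(-4 + u))))
O(L) = -6
O(w(-1*(-2)))*18 = -6*18 = -108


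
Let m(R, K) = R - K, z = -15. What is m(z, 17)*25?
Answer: -800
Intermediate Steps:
m(z, 17)*25 = (-15 - 1*17)*25 = (-15 - 17)*25 = -32*25 = -800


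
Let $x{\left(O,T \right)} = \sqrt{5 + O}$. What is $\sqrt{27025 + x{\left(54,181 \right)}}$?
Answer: $\sqrt{27025 + \sqrt{59}} \approx 164.42$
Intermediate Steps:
$\sqrt{27025 + x{\left(54,181 \right)}} = \sqrt{27025 + \sqrt{5 + 54}} = \sqrt{27025 + \sqrt{59}}$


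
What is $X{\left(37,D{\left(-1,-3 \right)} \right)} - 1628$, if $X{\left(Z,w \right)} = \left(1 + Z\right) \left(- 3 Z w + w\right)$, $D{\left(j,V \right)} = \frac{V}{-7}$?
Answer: $- \frac{23936}{7} \approx -3419.4$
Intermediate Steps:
$D{\left(j,V \right)} = - \frac{V}{7}$ ($D{\left(j,V \right)} = V \left(- \frac{1}{7}\right) = - \frac{V}{7}$)
$X{\left(Z,w \right)} = \left(1 + Z\right) \left(w - 3 Z w\right)$ ($X{\left(Z,w \right)} = \left(1 + Z\right) \left(- 3 Z w + w\right) = \left(1 + Z\right) \left(w - 3 Z w\right)$)
$X{\left(37,D{\left(-1,-3 \right)} \right)} - 1628 = \left(- \frac{1}{7}\right) \left(-3\right) \left(1 - 3 \cdot 37^{2} - 74\right) - 1628 = \frac{3 \left(1 - 4107 - 74\right)}{7} - 1628 = \frac{3}{7} \left(-4180\right) - 1628 = - \frac{12540}{7} - 1628 = - \frac{23936}{7}$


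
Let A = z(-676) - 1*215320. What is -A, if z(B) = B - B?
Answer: 215320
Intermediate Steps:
z(B) = 0
A = -215320 (A = 0 - 1*215320 = 0 - 215320 = -215320)
-A = -1*(-215320) = 215320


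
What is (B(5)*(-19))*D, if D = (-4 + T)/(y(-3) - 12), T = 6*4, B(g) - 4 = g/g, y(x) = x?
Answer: 380/3 ≈ 126.67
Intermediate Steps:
B(g) = 5 (B(g) = 4 + g/g = 4 + 1 = 5)
T = 24
D = -4/3 (D = (-4 + 24)/(-3 - 12) = 20/(-15) = 20*(-1/15) = -4/3 ≈ -1.3333)
(B(5)*(-19))*D = (5*(-19))*(-4/3) = -95*(-4/3) = 380/3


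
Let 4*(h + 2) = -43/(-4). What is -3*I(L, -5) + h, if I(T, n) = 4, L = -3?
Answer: -181/16 ≈ -11.313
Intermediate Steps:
h = 11/16 (h = -2 + (-43/(-4))/4 = -2 + (-43*(-¼))/4 = -2 + (¼)*(43/4) = -2 + 43/16 = 11/16 ≈ 0.68750)
-3*I(L, -5) + h = -3*4 + 11/16 = -12 + 11/16 = -181/16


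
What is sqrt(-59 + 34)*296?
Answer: 1480*I ≈ 1480.0*I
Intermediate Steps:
sqrt(-59 + 34)*296 = sqrt(-25)*296 = (5*I)*296 = 1480*I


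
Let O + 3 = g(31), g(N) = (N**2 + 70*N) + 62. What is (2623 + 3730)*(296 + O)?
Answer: 22146558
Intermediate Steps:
g(N) = 62 + N**2 + 70*N
O = 3190 (O = -3 + (62 + 31**2 + 70*31) = -3 + (62 + 961 + 2170) = -3 + 3193 = 3190)
(2623 + 3730)*(296 + O) = (2623 + 3730)*(296 + 3190) = 6353*3486 = 22146558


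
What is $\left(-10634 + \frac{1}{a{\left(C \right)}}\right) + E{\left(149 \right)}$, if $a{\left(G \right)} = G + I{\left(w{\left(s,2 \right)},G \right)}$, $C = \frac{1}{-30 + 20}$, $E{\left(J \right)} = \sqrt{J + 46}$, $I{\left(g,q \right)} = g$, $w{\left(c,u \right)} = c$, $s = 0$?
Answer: $-10644 + \sqrt{195} \approx -10630.0$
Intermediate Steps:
$E{\left(J \right)} = \sqrt{46 + J}$
$C = - \frac{1}{10}$ ($C = \frac{1}{-10} = - \frac{1}{10} \approx -0.1$)
$a{\left(G \right)} = G$ ($a{\left(G \right)} = G + 0 = G$)
$\left(-10634 + \frac{1}{a{\left(C \right)}}\right) + E{\left(149 \right)} = \left(-10634 + \frac{1}{- \frac{1}{10}}\right) + \sqrt{46 + 149} = \left(-10634 - 10\right) + \sqrt{195} = -10644 + \sqrt{195}$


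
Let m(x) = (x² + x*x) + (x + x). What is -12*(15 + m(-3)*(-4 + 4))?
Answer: -180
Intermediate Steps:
m(x) = 2*x + 2*x² (m(x) = (x² + x²) + 2*x = 2*x² + 2*x = 2*x + 2*x²)
-12*(15 + m(-3)*(-4 + 4)) = -12*(15 + (2*(-3)*(1 - 3))*(-4 + 4)) = -12*(15 + (2*(-3)*(-2))*0) = -12*(15 + 12*0) = -12*(15 + 0) = -12*15 = -180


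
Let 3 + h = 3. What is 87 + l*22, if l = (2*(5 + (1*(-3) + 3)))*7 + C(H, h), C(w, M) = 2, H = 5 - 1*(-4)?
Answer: 1671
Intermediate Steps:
H = 9 (H = 5 + 4 = 9)
h = 0 (h = -3 + 3 = 0)
l = 72 (l = (2*(5 + (1*(-3) + 3)))*7 + 2 = (2*(5 + (-3 + 3)))*7 + 2 = (2*(5 + 0))*7 + 2 = (2*5)*7 + 2 = 10*7 + 2 = 70 + 2 = 72)
87 + l*22 = 87 + 72*22 = 87 + 1584 = 1671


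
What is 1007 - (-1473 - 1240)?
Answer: 3720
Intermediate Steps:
1007 - (-1473 - 1240) = 1007 - 1*(-2713) = 1007 + 2713 = 3720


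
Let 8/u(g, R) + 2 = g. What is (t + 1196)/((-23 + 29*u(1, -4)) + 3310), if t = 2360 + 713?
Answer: 4269/3055 ≈ 1.3974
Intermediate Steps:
u(g, R) = 8/(-2 + g)
t = 3073
(t + 1196)/((-23 + 29*u(1, -4)) + 3310) = (3073 + 1196)/((-23 + 29*(8/(-2 + 1))) + 3310) = 4269/((-23 + 29*(8/(-1))) + 3310) = 4269/((-23 + 29*(8*(-1))) + 3310) = 4269/((-23 + 29*(-8)) + 3310) = 4269/((-23 - 232) + 3310) = 4269/(-255 + 3310) = 4269/3055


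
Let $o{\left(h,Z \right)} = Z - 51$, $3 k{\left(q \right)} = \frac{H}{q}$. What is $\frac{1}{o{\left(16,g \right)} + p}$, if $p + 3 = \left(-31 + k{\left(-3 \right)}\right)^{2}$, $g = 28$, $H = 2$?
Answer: $\frac{81}{76855} \approx 0.0010539$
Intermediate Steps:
$k{\left(q \right)} = \frac{2}{3 q}$ ($k{\left(q \right)} = \frac{2 \frac{1}{q}}{3} = \frac{2}{3 q}$)
$o{\left(h,Z \right)} = -51 + Z$ ($o{\left(h,Z \right)} = Z - 51 = -51 + Z$)
$p = \frac{78718}{81}$ ($p = -3 + \left(-31 + \frac{2}{3 \left(-3\right)}\right)^{2} = -3 + \left(-31 + \frac{2}{3} \left(- \frac{1}{3}\right)\right)^{2} = -3 + \left(-31 - \frac{2}{9}\right)^{2} = -3 + \left(- \frac{281}{9}\right)^{2} = -3 + \frac{78961}{81} = \frac{78718}{81} \approx 971.83$)
$\frac{1}{o{\left(16,g \right)} + p} = \frac{1}{\left(-51 + 28\right) + \frac{78718}{81}} = \frac{1}{-23 + \frac{78718}{81}} = \frac{1}{\frac{76855}{81}} = \frac{81}{76855}$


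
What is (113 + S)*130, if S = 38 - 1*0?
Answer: 19630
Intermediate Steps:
S = 38 (S = 38 + 0 = 38)
(113 + S)*130 = (113 + 38)*130 = 151*130 = 19630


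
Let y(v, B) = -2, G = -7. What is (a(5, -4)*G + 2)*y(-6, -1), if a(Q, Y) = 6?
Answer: 80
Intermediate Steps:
(a(5, -4)*G + 2)*y(-6, -1) = (6*(-7) + 2)*(-2) = (-42 + 2)*(-2) = -40*(-2) = 80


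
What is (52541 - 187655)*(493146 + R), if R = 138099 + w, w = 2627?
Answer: -85644981408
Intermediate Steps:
R = 140726 (R = 138099 + 2627 = 140726)
(52541 - 187655)*(493146 + R) = (52541 - 187655)*(493146 + 140726) = -135114*633872 = -85644981408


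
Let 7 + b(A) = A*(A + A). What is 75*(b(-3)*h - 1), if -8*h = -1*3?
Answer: 1875/8 ≈ 234.38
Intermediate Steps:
h = 3/8 (h = -(-1)*3/8 = -1/8*(-3) = 3/8 ≈ 0.37500)
b(A) = -7 + 2*A**2 (b(A) = -7 + A*(A + A) = -7 + A*(2*A) = -7 + 2*A**2)
75*(b(-3)*h - 1) = 75*((-7 + 2*(-3)**2)*(3/8) - 1) = 75*((-7 + 2*9)*(3/8) - 1) = 75*((-7 + 18)*(3/8) - 1) = 75*(11*(3/8) - 1) = 75*(33/8 - 1) = 75*(25/8) = 1875/8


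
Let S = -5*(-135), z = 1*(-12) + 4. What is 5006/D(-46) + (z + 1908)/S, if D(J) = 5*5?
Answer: 137062/675 ≈ 203.05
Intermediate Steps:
z = -8 (z = -12 + 4 = -8)
S = 675
D(J) = 25
5006/D(-46) + (z + 1908)/S = 5006/25 + (-8 + 1908)/675 = 5006*(1/25) + 1900*(1/675) = 5006/25 + 76/27 = 137062/675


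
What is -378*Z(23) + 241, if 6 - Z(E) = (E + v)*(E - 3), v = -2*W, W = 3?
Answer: 126493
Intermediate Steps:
v = -6 (v = -2*3 = -6)
Z(E) = 6 - (-6 + E)*(-3 + E) (Z(E) = 6 - (E - 6)*(E - 3) = 6 - (-6 + E)*(-3 + E))
-378*Z(23) + 241 = -378*(-12 - 1*23² + 9*23) + 241 = -378*(-12 - 1*529 + 207) + 241 = -378*(-12 - 529 + 207) + 241 = -378*(-334) + 241 = 126252 + 241 = 126493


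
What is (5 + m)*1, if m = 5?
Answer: 10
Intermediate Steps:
(5 + m)*1 = (5 + 5)*1 = 10*1 = 10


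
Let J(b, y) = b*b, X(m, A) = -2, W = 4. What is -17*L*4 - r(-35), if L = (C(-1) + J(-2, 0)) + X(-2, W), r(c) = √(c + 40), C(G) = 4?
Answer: -408 - √5 ≈ -410.24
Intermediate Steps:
J(b, y) = b²
r(c) = √(40 + c)
L = 6 (L = (4 + (-2)²) - 2 = (4 + 4) - 2 = 8 - 2 = 6)
-17*L*4 - r(-35) = -17*6*4 - √(40 - 35) = -102*4 - √5 = -408 - √5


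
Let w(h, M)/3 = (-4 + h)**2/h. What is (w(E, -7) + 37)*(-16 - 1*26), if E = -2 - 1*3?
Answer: 2436/5 ≈ 487.20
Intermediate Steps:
E = -5 (E = -2 - 3 = -5)
w(h, M) = 3*(-4 + h)**2/h (w(h, M) = 3*((-4 + h)**2/h) = 3*(-4 + h)**2/h)
(w(E, -7) + 37)*(-16 - 1*26) = (3*(-4 - 5)**2/(-5) + 37)*(-16 - 1*26) = (3*(-1/5)*(-9)**2 + 37)*(-16 - 26) = (3*(-1/5)*81 + 37)*(-42) = (-243/5 + 37)*(-42) = -58/5*(-42) = 2436/5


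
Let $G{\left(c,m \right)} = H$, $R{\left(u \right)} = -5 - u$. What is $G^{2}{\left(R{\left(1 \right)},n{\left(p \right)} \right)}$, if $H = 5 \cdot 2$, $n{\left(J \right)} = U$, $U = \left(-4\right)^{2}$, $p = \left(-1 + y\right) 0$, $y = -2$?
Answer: $100$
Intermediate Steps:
$p = 0$ ($p = \left(-1 - 2\right) 0 = \left(-3\right) 0 = 0$)
$U = 16$
$n{\left(J \right)} = 16$
$H = 10$
$G{\left(c,m \right)} = 10$
$G^{2}{\left(R{\left(1 \right)},n{\left(p \right)} \right)} = 10^{2} = 100$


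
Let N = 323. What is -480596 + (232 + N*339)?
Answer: -370867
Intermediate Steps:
-480596 + (232 + N*339) = -480596 + (232 + 323*339) = -480596 + (232 + 109497) = -480596 + 109729 = -370867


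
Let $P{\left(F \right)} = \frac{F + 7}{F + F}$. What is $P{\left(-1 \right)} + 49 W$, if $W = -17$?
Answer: $-836$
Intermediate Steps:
$P{\left(F \right)} = \frac{7 + F}{2 F}$
$P{\left(-1 \right)} + 49 W = \frac{7 - 1}{2 \left(-1\right)} + 49 \left(-17\right) = \frac{1}{2} \left(-1\right) 6 - 833 = -3 - 833 = -836$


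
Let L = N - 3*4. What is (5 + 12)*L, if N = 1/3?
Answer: -595/3 ≈ -198.33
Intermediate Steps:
N = 1/3 ≈ 0.33333
L = -35/3 (L = 1/3 - 3*4 = 1/3 - 12 = -35/3 ≈ -11.667)
(5 + 12)*L = (5 + 12)*(-35/3) = 17*(-35/3) = -595/3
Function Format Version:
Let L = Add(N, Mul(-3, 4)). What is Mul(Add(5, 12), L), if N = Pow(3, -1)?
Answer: Rational(-595, 3) ≈ -198.33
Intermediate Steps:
N = Rational(1, 3) ≈ 0.33333
L = Rational(-35, 3) (L = Add(Rational(1, 3), Mul(-3, 4)) = Add(Rational(1, 3), -12) = Rational(-35, 3) ≈ -11.667)
Mul(Add(5, 12), L) = Mul(Add(5, 12), Rational(-35, 3)) = Mul(17, Rational(-35, 3)) = Rational(-595, 3)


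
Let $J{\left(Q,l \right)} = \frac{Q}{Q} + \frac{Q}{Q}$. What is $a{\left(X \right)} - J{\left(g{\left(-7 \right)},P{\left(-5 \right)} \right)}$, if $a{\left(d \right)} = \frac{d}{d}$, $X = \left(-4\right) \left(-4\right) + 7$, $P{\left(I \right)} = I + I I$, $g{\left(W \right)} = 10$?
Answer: $-1$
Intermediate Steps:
$P{\left(I \right)} = I + I^{2}$
$J{\left(Q,l \right)} = 2$ ($J{\left(Q,l \right)} = 1 + 1 = 2$)
$X = 23$ ($X = 16 + 7 = 23$)
$a{\left(d \right)} = 1$
$a{\left(X \right)} - J{\left(g{\left(-7 \right)},P{\left(-5 \right)} \right)} = 1 - 2 = -1$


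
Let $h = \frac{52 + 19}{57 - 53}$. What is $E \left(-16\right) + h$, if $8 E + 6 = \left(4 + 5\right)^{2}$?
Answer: $- \frac{529}{4} \approx -132.25$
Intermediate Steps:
$h = \frac{71}{4} \approx 17.75$
$E = \frac{75}{8}$ ($E = - \frac{3}{4} + \frac{\left(4 + 5\right)^{2}}{8} = - \frac{3}{4} + \frac{9^{2}}{8} = - \frac{3}{4} + \frac{1}{8} \cdot 81 = - \frac{3}{4} + \frac{81}{8} = \frac{75}{8} \approx 9.375$)
$E \left(-16\right) + h = \frac{75}{8} \left(-16\right) + \frac{71}{4} = -150 + \frac{71}{4} = - \frac{529}{4}$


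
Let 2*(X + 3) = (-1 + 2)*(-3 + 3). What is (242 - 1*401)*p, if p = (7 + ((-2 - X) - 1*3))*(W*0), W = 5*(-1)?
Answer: 0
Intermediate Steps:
W = -5
X = -3 (X = -3 + ((-1 + 2)*(-3 + 3))/2 = -3 + (1*0)/2 = -3 + (½)*0 = -3 + 0 = -3)
p = 0 (p = (7 + ((-2 - 1*(-3)) - 1*3))*(-5*0) = (7 + ((-2 + 3) - 3))*0 = (7 + (1 - 3))*0 = (7 - 2)*0 = 5*0 = 0)
(242 - 1*401)*p = (242 - 1*401)*0 = (242 - 401)*0 = -159*0 = 0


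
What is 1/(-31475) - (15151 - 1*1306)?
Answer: -435771376/31475 ≈ -13845.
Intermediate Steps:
1/(-31475) - (15151 - 1*1306) = -1/31475 - (15151 - 1306) = -1/31475 - 1*13845 = -1/31475 - 13845 = -435771376/31475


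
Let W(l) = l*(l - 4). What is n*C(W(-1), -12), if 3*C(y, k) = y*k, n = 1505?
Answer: -30100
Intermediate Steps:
W(l) = l*(-4 + l)
C(y, k) = k*y/3 (C(y, k) = (y*k)/3 = (k*y)/3 = k*y/3)
n*C(W(-1), -12) = 1505*((⅓)*(-12)*(-(-4 - 1))) = 1505*((⅓)*(-12)*(-1*(-5))) = 1505*((⅓)*(-12)*5) = 1505*(-20) = -30100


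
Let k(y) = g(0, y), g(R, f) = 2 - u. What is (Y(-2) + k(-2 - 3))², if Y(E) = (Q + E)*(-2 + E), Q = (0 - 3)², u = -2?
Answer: 576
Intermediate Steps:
g(R, f) = 4 (g(R, f) = 2 - 1*(-2) = 2 + 2 = 4)
Q = 9 (Q = (-3)² = 9)
k(y) = 4
Y(E) = (-2 + E)*(9 + E) (Y(E) = (9 + E)*(-2 + E) = (-2 + E)*(9 + E))
(Y(-2) + k(-2 - 3))² = ((-18 + (-2)² + 7*(-2)) + 4)² = ((-18 + 4 - 14) + 4)² = (-28 + 4)² = (-24)² = 576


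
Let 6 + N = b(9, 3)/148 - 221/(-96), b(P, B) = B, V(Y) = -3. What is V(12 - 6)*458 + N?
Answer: -4893511/3552 ≈ -1377.7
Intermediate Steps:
N = -13063/3552 (N = -6 + (3/148 - 221/(-96)) = -6 + (3*(1/148) - 221*(-1/96)) = -6 + (3/148 + 221/96) = -6 + 8249/3552 = -13063/3552 ≈ -3.6776)
V(12 - 6)*458 + N = -3*458 - 13063/3552 = -1374 - 13063/3552 = -4893511/3552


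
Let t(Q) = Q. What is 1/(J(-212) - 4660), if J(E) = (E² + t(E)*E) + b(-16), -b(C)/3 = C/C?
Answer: 1/85225 ≈ 1.1734e-5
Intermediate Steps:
b(C) = -3 (b(C) = -3*C/C = -3*1 = -3)
J(E) = -3 + 2*E² (J(E) = (E² + E*E) - 3 = (E² + E²) - 3 = 2*E² - 3 = -3 + 2*E²)
1/(J(-212) - 4660) = 1/((-3 + 2*(-212)²) - 4660) = 1/((-3 + 2*44944) - 4660) = 1/((-3 + 89888) - 4660) = 1/(89885 - 4660) = 1/85225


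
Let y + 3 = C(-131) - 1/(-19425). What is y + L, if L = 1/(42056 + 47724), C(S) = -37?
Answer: -13951790159/348795300 ≈ -40.000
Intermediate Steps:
y = -776999/19425 (y = -3 + (-37 - 1/(-19425)) = -3 + (-37 - 1*(-1/19425)) = -3 + (-37 + 1/19425) = -3 - 718724/19425 = -776999/19425 ≈ -40.000)
L = 1/89780 ≈ 1.1138e-5
y + L = -776999/19425 + 1/89780 = -13951790159/348795300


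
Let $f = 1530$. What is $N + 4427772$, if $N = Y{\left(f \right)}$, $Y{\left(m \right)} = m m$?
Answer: $6768672$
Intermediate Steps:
$Y{\left(m \right)} = m^{2}$
$N = 2340900$ ($N = 1530^{2} = 2340900$)
$N + 4427772 = 2340900 + 4427772 = 6768672$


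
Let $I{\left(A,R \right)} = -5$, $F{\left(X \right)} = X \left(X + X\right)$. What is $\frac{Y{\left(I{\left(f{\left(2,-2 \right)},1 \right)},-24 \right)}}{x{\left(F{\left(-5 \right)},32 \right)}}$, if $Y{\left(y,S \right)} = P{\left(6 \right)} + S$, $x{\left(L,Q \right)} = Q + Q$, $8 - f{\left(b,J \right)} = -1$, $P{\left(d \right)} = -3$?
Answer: $- \frac{27}{64} \approx -0.42188$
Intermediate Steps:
$f{\left(b,J \right)} = 9$ ($f{\left(b,J \right)} = 8 - -1 = 8 + 1 = 9$)
$F{\left(X \right)} = 2 X^{2}$ ($F{\left(X \right)} = X 2 X = 2 X^{2}$)
$x{\left(L,Q \right)} = 2 Q$
$Y{\left(y,S \right)} = -3 + S$
$\frac{Y{\left(I{\left(f{\left(2,-2 \right)},1 \right)},-24 \right)}}{x{\left(F{\left(-5 \right)},32 \right)}} = \frac{-3 - 24}{2 \cdot 32} = - \frac{27}{64}$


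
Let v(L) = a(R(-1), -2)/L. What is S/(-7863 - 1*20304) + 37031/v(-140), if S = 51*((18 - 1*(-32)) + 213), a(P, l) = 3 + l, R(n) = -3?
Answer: -48675772731/9389 ≈ -5.1843e+6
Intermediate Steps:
v(L) = 1/L (v(L) = (3 - 2)/L = 1/L)
S = 13413 (S = 51*((18 + 32) + 213) = 51*(50 + 213) = 51*263 = 13413)
S/(-7863 - 1*20304) + 37031/v(-140) = 13413/(-7863 - 1*20304) + 37031/(1/(-140)) = 13413/(-7863 - 20304) + 37031/(-1/140) = 13413/(-28167) + 37031*(-140) = 13413*(-1/28167) - 5184340 = -4471/9389 - 5184340 = -48675772731/9389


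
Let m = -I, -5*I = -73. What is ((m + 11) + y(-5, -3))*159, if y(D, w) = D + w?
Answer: -9222/5 ≈ -1844.4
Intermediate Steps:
I = 73/5 (I = -⅕*(-73) = 73/5 ≈ 14.600)
m = -73/5 (m = -1*73/5 = -73/5 ≈ -14.600)
((m + 11) + y(-5, -3))*159 = ((-73/5 + 11) + (-5 - 3))*159 = (-18/5 - 8)*159 = -58/5*159 = -9222/5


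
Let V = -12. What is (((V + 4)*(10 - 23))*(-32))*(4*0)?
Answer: 0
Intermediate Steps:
(((V + 4)*(10 - 23))*(-32))*(4*0) = (((-12 + 4)*(10 - 23))*(-32))*(4*0) = (-8*(-13)*(-32))*0 = (104*(-32))*0 = -3328*0 = 0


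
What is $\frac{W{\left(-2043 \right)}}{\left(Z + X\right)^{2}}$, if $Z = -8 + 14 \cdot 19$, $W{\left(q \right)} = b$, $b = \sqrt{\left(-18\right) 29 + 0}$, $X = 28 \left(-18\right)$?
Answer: $\frac{i \sqrt{58}}{20172} \approx 0.00037754 i$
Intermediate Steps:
$X = -504$
$b = 3 i \sqrt{58}$ ($b = \sqrt{-522 + 0} = \sqrt{-522} = 3 i \sqrt{58} \approx 22.847 i$)
$W{\left(q \right)} = 3 i \sqrt{58}$
$Z = 258$ ($Z = -8 + 266 = 258$)
$\frac{W{\left(-2043 \right)}}{\left(Z + X\right)^{2}} = \frac{3 i \sqrt{58}}{\left(258 - 504\right)^{2}} = \frac{3 i \sqrt{58}}{\left(-246\right)^{2}} = \frac{3 i \sqrt{58}}{60516} = 3 i \sqrt{58} \cdot \frac{1}{60516} = \frac{i \sqrt{58}}{20172}$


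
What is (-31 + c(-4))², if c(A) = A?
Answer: 1225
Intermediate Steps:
(-31 + c(-4))² = (-31 - 4)² = (-35)² = 1225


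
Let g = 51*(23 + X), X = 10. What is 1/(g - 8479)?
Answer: -1/6796 ≈ -0.00014715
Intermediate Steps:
g = 1683 (g = 51*(23 + 10) = 51*33 = 1683)
1/(g - 8479) = 1/(1683 - 8479) = 1/(-6796) = -1/6796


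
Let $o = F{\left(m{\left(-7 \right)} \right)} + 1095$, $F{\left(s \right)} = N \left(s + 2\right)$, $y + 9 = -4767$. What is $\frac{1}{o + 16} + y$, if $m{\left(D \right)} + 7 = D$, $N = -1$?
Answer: $- \frac{5363447}{1123} \approx -4776.0$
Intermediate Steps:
$y = -4776$ ($y = -9 - 4767 = -4776$)
$m{\left(D \right)} = -7 + D$
$F{\left(s \right)} = -2 - s$ ($F{\left(s \right)} = - (s + 2) = - (2 + s) = -2 - s$)
$o = 1107$ ($o = \left(-2 - \left(-7 - 7\right)\right) + 1095 = \left(-2 - -14\right) + 1095 = \left(-2 + 14\right) + 1095 = 12 + 1095 = 1107$)
$\frac{1}{o + 16} + y = \frac{1}{1107 + 16} - 4776 = \frac{1}{1123} - 4776 = - \frac{5363447}{1123}$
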